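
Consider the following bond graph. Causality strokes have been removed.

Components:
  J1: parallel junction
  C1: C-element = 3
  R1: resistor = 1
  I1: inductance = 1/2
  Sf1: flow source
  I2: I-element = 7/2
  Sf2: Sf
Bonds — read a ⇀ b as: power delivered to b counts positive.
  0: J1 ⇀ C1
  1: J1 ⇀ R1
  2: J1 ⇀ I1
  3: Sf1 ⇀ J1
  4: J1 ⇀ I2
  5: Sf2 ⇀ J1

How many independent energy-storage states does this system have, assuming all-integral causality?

bond 3 stroke→Sf1  (Sf1 fixes flow; stroke at Sf1)
bond 5 stroke→Sf2  (source Sf2 imposes f)
bond 0 stroke→J1  (C1: C, integral causality)
bond 1 stroke→R1  (common-e at J1 fixed by 0)
bond 2 stroke→I1  (0-jn J1 has e-setter on 0)
bond 4 stroke→I2  (J1: bond 0 brought effort, rest push out)

3  (C1, I1, I2 all integral)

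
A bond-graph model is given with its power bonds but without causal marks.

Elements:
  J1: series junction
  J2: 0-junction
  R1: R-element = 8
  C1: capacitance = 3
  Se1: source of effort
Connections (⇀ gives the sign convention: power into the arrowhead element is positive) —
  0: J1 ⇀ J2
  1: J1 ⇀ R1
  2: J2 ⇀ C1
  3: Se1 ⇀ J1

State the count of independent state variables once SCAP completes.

1  (C1 all integral)

#3 stroke→J1  (Se1 fixes effort; stroke away)
#2 stroke→J2  (prefer integral on C1)
#0 stroke→J1  (0-jn J2 has e-setter on 2)
#1 stroke→R1  (J1: last free bond brings flow in)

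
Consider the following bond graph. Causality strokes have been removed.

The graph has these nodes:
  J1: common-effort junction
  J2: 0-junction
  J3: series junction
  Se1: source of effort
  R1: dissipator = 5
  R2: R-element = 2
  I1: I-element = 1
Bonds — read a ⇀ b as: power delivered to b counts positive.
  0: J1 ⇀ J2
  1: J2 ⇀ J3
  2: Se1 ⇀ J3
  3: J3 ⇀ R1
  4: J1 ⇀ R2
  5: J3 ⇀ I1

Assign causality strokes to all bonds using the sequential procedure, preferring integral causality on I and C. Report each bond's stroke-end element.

β0 stroke at J2
β1 stroke at J3
β2 stroke at J3
β3 stroke at J3
β4 stroke at J1
β5 stroke at I1

bond 2 →J3  (Se1 (Se) sets effort on bond)
bond 5 →I1  (I1 outputs flow p/I1)
bond 1 →J3  (J3: bond 5 brought flow, rest push out)
bond 3 →J3  (1-jn J3 has f-setter on 5)
bond 0 →J2  (only one effort-in slot at J2)
bond 4 →J1  (closing 0-jn rule on J1)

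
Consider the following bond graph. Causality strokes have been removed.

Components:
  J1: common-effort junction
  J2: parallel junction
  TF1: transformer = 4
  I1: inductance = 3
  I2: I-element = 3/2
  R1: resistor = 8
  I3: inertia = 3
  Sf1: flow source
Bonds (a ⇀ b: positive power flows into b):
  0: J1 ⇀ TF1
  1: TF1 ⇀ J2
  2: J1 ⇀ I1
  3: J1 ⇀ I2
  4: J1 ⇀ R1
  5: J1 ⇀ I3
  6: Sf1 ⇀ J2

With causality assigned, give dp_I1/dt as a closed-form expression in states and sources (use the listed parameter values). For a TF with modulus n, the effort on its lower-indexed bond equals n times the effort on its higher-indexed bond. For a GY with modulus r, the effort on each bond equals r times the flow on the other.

bond 6 |Sf1  (Sf1 fixes flow; stroke at Sf1)
bond 1 |J2  (J2 needs exactly one e-in)
bond 0 |TF1  (TF TF1: opposite of bond 1)
bond 2 |I1  (I1 outputs flow p/I1)
bond 3 |I2  (I2 outputs flow p/I2)
bond 5 |I3  (I3 integral (f out))
bond 4 |J1  (J1 needs exactly one e-in)

dp_I1/dt = 2*F_Sf1 - 8*p_I1/3 - 16*p_I2/3 - 8*p_I3/3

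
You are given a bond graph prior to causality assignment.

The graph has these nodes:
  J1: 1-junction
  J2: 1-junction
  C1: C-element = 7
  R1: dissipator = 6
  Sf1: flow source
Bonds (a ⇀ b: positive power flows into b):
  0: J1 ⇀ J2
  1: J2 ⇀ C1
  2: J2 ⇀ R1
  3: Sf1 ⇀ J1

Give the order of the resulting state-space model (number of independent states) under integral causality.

1  (C1 all integral)

β3 stroke→Sf1  (Sf1 (Sf) sets flow on bond)
β0 stroke→J1  (common-f at J1 fixed by 3)
β1 stroke→J2  (1-jn J2 has f-setter on 0)
β2 stroke→J2  (1-jn J2 has f-setter on 0)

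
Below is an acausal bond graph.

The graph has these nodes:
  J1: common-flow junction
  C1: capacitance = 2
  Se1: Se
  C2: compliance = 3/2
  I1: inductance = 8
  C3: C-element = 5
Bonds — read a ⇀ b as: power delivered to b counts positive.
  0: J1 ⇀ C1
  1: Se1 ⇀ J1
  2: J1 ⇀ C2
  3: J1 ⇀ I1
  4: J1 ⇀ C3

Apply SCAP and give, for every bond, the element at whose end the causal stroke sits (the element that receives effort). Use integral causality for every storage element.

b1 stroke at J1  (Se1 fixes effort; stroke away)
b0 stroke at J1  (prefer integral on C1)
b2 stroke at J1  (C2 outputs effort q/C2)
b3 stroke at I1  (I1 outputs flow p/I1)
b4 stroke at J1  (common-f at J1 fixed by 3)

β0 →J1
β1 →J1
β2 →J1
β3 →I1
β4 →J1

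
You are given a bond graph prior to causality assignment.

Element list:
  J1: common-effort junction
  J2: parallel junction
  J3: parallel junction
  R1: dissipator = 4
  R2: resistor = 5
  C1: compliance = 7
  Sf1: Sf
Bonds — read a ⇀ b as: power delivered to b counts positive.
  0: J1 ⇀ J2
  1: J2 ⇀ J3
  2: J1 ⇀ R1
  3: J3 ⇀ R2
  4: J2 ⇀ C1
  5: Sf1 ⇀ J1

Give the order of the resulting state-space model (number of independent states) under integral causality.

1  (C1 all integral)

b5 →Sf1  (Sf1 fixes flow; stroke at Sf1)
b4 →J2  (C1 integral (e out))
b0 →J1  (J2: bond 4 brought effort, rest push out)
b1 →J3  (0-jn J2 has e-setter on 4)
b3 →R2  (common-e at J3 fixed by 1)
b2 →R1  (J1 effort already set via bond 0)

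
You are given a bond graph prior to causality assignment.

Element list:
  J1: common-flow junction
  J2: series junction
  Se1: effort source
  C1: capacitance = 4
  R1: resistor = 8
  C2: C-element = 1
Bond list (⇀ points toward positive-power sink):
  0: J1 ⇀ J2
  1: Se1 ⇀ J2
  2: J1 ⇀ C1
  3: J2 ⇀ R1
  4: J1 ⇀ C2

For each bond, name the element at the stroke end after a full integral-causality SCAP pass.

β0 stroke→J2
β1 stroke→J2
β2 stroke→J1
β3 stroke→R1
β4 stroke→J1

#1 |J2  (Se1 (Se) sets effort on bond)
#2 |J1  (prefer integral on C1)
#4 |J1  (C2 outputs effort q/C2)
#0 |J2  (closing 1-jn rule on J1)
#3 |R1  (J2: last free bond brings flow in)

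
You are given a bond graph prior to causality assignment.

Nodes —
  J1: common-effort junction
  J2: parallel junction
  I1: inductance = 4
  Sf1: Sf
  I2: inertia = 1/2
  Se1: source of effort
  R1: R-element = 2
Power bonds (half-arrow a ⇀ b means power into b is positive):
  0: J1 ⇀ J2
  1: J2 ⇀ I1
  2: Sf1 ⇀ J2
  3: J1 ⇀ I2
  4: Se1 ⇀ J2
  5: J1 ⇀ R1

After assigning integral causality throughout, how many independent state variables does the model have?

β2 stroke at Sf1  (Sf1 (Sf) sets flow on bond)
β4 stroke at J2  (Se1 fixes effort; stroke away)
β0 stroke at J1  (common-e at J2 fixed by 4)
β1 stroke at I1  (common-e at J2 fixed by 4)
β3 stroke at I2  (0-jn J1 has e-setter on 0)
β5 stroke at R1  (J1 effort already set via bond 0)

2  (I1, I2 all integral)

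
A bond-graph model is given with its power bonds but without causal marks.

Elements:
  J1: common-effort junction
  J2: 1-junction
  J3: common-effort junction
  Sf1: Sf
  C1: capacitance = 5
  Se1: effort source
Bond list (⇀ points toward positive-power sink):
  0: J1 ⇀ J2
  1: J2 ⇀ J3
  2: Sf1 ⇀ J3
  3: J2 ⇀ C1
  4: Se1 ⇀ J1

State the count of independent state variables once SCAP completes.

1  (C1 all integral)

bond 2 stroke→Sf1  (source Sf1 imposes f)
bond 4 stroke→J1  (source Se1 imposes e)
bond 0 stroke→J2  (J1 effort already set via bond 4)
bond 1 stroke→J3  (J3: last free bond brings effort in)
bond 3 stroke→J2  (1-jn J2 has f-setter on 1)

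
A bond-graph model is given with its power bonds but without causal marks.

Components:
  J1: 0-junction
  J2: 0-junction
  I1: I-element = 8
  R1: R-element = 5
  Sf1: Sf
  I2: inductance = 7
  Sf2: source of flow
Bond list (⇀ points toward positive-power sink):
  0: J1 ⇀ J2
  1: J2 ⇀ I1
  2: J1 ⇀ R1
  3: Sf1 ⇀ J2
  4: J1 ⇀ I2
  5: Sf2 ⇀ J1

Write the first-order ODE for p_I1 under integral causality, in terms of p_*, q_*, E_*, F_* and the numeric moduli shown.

#3 |Sf1  (source Sf1 imposes f)
#5 |Sf2  (Sf2: flow source, stroke at near end)
#1 |I1  (prefer integral on I1)
#0 |J2  (closing 0-jn rule on J2)
#4 |I2  (I2: I, integral causality)
#2 |J1  (closing 0-jn rule on J1)

dp_I1/dt = 5*F_Sf1 + 5*F_Sf2 - 5*p_I1/8 - 5*p_I2/7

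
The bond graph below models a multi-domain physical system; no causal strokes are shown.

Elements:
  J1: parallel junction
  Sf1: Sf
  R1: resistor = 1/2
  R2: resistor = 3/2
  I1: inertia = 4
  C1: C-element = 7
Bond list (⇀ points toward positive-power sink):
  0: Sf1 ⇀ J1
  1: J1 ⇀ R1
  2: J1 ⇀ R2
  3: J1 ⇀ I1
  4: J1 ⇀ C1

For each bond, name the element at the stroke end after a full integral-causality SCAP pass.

β0 stroke→Sf1  (Sf1: flow source, stroke at near end)
β3 stroke→I1  (I1 outputs flow p/I1)
β4 stroke→J1  (C1: C, integral causality)
β1 stroke→R1  (0-jn J1 has e-setter on 4)
β2 stroke→R2  (J1 effort already set via bond 4)

β0 stroke→Sf1
β1 stroke→R1
β2 stroke→R2
β3 stroke→I1
β4 stroke→J1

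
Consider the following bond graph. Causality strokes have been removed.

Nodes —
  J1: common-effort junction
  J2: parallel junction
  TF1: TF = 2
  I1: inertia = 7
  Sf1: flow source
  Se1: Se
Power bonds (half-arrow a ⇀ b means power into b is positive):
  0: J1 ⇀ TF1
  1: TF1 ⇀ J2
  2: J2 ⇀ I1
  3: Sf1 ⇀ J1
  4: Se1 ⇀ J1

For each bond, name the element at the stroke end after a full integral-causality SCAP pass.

β3 stroke→Sf1  (Sf1 (Sf) sets flow on bond)
β4 stroke→J1  (Se1 fixes effort; stroke away)
β0 stroke→TF1  (common-e at J1 fixed by 4)
β1 stroke→J2  (TF TF1: opposite of bond 0)
β2 stroke→I1  (common-e at J2 fixed by 1)

bond 0 →TF1
bond 1 →J2
bond 2 →I1
bond 3 →Sf1
bond 4 →J1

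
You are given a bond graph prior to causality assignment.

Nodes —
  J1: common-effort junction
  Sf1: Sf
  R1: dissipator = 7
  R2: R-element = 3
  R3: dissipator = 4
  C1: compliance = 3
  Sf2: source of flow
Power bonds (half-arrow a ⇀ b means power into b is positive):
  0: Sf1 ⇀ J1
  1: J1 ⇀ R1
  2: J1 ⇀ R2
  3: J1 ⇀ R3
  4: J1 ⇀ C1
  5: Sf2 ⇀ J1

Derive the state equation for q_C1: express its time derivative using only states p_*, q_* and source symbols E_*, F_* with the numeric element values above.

dq_C1/dt = F_Sf1 + F_Sf2 - 61*q_C1/252

#0 stroke→Sf1  (Sf1: flow source, stroke at near end)
#5 stroke→Sf2  (Sf2 (Sf) sets flow on bond)
#4 stroke→J1  (prefer integral on C1)
#1 stroke→R1  (common-e at J1 fixed by 4)
#2 stroke→R2  (J1 effort already set via bond 4)
#3 stroke→R3  (0-jn J1 has e-setter on 4)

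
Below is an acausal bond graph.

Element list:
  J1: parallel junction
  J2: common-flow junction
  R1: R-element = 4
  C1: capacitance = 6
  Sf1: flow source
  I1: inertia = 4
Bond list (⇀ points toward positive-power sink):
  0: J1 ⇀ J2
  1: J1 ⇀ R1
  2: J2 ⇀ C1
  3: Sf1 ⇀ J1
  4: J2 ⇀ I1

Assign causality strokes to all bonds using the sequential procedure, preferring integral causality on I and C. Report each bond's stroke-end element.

#0 |J2
#1 |J1
#2 |J2
#3 |Sf1
#4 |I1

b3 →Sf1  (Sf1 fixes flow; stroke at Sf1)
b2 →J2  (C1: C, integral causality)
b4 →I1  (I1 integral (f out))
b0 →J2  (J2: bond 4 brought flow, rest push out)
b1 →J1  (J1: last free bond brings effort in)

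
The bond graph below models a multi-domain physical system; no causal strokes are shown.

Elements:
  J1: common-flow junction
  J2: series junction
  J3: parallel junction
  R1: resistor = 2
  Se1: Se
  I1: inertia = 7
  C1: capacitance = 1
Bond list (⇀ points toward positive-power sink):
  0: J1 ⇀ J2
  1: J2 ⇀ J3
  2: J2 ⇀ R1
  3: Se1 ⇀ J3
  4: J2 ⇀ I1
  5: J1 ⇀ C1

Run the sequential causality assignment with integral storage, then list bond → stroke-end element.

β3 →J3  (Se1 fixes effort; stroke away)
β1 →J2  (J3 effort already set via bond 3)
β4 →I1  (prefer integral on I1)
β0 →J2  (J2: bond 4 brought flow, rest push out)
β2 →J2  (J2 flow already set via bond 4)
β5 →J1  (J1: bond 0 brought flow, rest push out)

#0 stroke→J2
#1 stroke→J2
#2 stroke→J2
#3 stroke→J3
#4 stroke→I1
#5 stroke→J1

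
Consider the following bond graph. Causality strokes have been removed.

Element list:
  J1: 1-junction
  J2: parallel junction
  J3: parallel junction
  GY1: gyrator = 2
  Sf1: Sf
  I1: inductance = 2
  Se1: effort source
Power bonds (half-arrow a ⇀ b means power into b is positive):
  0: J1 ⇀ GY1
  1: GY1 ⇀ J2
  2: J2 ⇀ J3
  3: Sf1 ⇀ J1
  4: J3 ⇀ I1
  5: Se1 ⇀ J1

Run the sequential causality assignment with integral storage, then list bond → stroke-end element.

#0 →J1
#1 →J2
#2 →J3
#3 →Sf1
#4 →I1
#5 →J1

β3 →Sf1  (Sf1 (Sf) sets flow on bond)
β5 →J1  (Se1 (Se) sets effort on bond)
β0 →J1  (J1 flow already set via bond 3)
β1 →J2  (GY GY1: same side as bond 0)
β2 →J3  (common-e at J2 fixed by 1)
β4 →I1  (0-jn J3 has e-setter on 2)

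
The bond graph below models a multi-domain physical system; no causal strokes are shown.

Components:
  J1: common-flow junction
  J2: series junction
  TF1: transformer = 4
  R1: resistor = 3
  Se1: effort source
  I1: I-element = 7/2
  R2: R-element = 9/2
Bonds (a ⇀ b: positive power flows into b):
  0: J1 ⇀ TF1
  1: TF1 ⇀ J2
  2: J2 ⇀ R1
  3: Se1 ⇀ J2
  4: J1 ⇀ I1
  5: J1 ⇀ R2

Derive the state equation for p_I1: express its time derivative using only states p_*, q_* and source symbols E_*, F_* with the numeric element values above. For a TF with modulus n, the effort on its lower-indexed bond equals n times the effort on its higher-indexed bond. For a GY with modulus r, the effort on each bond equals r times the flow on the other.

b3 stroke→J2  (Se1 (Se) sets effort on bond)
b4 stroke→I1  (I1 integral (f out))
b0 stroke→J1  (1-jn J1 has f-setter on 4)
b5 stroke→J1  (J1: bond 4 brought flow, rest push out)
b1 stroke→TF1  (TF TF1: opposite of bond 0)
b2 stroke→J2  (1-jn J2 has f-setter on 1)

dp_I1/dt = 4*E_Se1 - 15*p_I1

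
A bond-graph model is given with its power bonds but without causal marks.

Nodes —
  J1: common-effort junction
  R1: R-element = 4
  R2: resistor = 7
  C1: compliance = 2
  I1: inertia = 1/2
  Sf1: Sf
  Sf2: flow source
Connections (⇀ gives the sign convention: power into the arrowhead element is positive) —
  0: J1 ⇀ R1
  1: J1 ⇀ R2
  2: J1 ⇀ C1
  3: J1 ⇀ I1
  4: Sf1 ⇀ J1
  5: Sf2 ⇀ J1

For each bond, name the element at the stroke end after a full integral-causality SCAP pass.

bond 0 →R1
bond 1 →R2
bond 2 →J1
bond 3 →I1
bond 4 →Sf1
bond 5 →Sf2

β4 →Sf1  (Sf1 (Sf) sets flow on bond)
β5 →Sf2  (Sf2: flow source, stroke at near end)
β2 →J1  (C1 outputs effort q/C1)
β0 →R1  (0-jn J1 has e-setter on 2)
β1 →R2  (0-jn J1 has e-setter on 2)
β3 →I1  (J1 effort already set via bond 2)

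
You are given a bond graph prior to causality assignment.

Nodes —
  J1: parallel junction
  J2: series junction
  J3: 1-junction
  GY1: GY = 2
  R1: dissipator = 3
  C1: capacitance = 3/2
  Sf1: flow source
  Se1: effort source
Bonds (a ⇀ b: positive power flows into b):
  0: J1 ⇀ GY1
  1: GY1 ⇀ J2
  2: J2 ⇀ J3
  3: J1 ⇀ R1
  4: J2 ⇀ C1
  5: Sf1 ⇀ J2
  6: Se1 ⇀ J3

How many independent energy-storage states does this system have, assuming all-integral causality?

β5 stroke at Sf1  (Sf1 fixes flow; stroke at Sf1)
β6 stroke at J3  (source Se1 imposes e)
β1 stroke at J2  (J2 flow already set via bond 5)
β2 stroke at J2  (J2 flow already set via bond 5)
β4 stroke at J2  (common-f at J2 fixed by 5)
β0 stroke at J1  (GY GY1: same side as bond 1)
β3 stroke at R1  (J1: bond 0 brought effort, rest push out)

1  (C1 all integral)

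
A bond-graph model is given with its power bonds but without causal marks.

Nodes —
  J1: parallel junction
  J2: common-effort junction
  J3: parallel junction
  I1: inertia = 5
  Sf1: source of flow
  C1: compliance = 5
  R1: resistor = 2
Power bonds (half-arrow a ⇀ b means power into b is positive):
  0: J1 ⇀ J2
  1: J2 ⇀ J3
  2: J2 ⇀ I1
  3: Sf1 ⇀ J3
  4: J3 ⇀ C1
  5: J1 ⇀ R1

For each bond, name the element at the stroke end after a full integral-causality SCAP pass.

β3 |Sf1  (Sf1: flow source, stroke at near end)
β2 |I1  (prefer integral on I1)
β4 |J3  (C1: C, integral causality)
β1 |J2  (0-jn J3 has e-setter on 4)
β0 |J1  (common-e at J2 fixed by 1)
β5 |R1  (J1: bond 0 brought effort, rest push out)

#0 stroke at J1
#1 stroke at J2
#2 stroke at I1
#3 stroke at Sf1
#4 stroke at J3
#5 stroke at R1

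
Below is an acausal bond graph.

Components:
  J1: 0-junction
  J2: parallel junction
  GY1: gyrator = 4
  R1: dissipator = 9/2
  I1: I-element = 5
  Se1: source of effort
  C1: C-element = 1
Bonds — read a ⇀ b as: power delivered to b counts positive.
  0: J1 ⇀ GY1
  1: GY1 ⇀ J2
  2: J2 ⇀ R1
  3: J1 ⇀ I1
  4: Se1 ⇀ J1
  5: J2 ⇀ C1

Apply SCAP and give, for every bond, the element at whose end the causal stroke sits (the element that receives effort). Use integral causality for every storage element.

bond 4 stroke→J1  (Se1: effort source, stroke at far end)
bond 0 stroke→GY1  (common-e at J1 fixed by 4)
bond 3 stroke→I1  (0-jn J1 has e-setter on 4)
bond 1 stroke→GY1  (GY1: gyrator matches bond 0)
bond 5 stroke→J2  (C1 integral (e out))
bond 2 stroke→R1  (0-jn J2 has e-setter on 5)

bond 0 stroke at GY1
bond 1 stroke at GY1
bond 2 stroke at R1
bond 3 stroke at I1
bond 4 stroke at J1
bond 5 stroke at J2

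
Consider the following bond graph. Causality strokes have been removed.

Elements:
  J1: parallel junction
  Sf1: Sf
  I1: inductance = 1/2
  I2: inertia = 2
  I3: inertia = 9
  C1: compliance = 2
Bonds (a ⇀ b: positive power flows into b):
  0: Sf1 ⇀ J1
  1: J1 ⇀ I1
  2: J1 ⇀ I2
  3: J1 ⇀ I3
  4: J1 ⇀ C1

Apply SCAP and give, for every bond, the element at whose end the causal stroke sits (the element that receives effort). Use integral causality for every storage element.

bond 0 stroke→Sf1
bond 1 stroke→I1
bond 2 stroke→I2
bond 3 stroke→I3
bond 4 stroke→J1

β0 →Sf1  (Sf1 (Sf) sets flow on bond)
β1 →I1  (prefer integral on I1)
β2 →I2  (I2: I, integral causality)
β3 →I3  (I3 outputs flow p/I3)
β4 →J1  (J1: last free bond brings effort in)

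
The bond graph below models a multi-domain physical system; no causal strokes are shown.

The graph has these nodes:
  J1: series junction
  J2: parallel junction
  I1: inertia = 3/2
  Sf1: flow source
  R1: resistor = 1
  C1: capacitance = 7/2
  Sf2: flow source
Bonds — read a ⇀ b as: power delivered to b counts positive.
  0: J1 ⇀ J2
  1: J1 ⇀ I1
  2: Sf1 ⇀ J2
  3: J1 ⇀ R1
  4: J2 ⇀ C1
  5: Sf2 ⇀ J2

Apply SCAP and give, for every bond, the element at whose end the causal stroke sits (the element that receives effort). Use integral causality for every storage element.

b0 |J1
b1 |I1
b2 |Sf1
b3 |J1
b4 |J2
b5 |Sf2

bond 2 stroke→Sf1  (Sf1: flow source, stroke at near end)
bond 5 stroke→Sf2  (Sf2: flow source, stroke at near end)
bond 1 stroke→I1  (I1: I, integral causality)
bond 0 stroke→J1  (1-jn J1 has f-setter on 1)
bond 3 stroke→J1  (J1: bond 1 brought flow, rest push out)
bond 4 stroke→J2  (closing 0-jn rule on J2)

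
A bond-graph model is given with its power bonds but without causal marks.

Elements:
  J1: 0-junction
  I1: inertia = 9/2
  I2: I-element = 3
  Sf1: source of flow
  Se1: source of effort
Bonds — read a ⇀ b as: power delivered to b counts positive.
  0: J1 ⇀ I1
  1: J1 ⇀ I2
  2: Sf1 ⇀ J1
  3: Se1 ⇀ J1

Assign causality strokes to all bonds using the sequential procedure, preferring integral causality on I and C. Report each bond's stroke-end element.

β2 stroke at Sf1  (Sf1: flow source, stroke at near end)
β3 stroke at J1  (source Se1 imposes e)
β0 stroke at I1  (J1: bond 3 brought effort, rest push out)
β1 stroke at I2  (0-jn J1 has e-setter on 3)

β0 →I1
β1 →I2
β2 →Sf1
β3 →J1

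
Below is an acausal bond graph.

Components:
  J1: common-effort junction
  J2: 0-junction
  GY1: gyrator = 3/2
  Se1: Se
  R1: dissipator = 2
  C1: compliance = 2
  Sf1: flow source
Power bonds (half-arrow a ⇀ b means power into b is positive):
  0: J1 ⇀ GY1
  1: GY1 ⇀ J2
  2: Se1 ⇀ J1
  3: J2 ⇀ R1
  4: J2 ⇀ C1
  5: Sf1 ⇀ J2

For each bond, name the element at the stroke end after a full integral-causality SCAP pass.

b0 |GY1
b1 |GY1
b2 |J1
b3 |R1
b4 |J2
b5 |Sf1

β2 stroke→J1  (Se1: effort source, stroke at far end)
β5 stroke→Sf1  (Sf1: flow source, stroke at near end)
β0 stroke→GY1  (0-jn J1 has e-setter on 2)
β1 stroke→GY1  (GY GY1: same side as bond 0)
β4 stroke→J2  (prefer integral on C1)
β3 stroke→R1  (0-jn J2 has e-setter on 4)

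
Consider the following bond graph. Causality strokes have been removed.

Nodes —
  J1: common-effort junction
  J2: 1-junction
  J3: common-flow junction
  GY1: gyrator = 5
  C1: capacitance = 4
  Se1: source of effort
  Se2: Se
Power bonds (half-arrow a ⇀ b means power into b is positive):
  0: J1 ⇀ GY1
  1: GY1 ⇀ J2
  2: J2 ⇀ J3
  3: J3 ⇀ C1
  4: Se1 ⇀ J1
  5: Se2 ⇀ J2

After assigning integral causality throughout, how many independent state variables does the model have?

b4 stroke→J1  (source Se1 imposes e)
b5 stroke→J2  (Se2 (Se) sets effort on bond)
b0 stroke→GY1  (J1: bond 4 brought effort, rest push out)
b1 stroke→GY1  (GY1 both-in/both-out from 0)
b2 stroke→J2  (1-jn J2 has f-setter on 1)
b3 stroke→J3  (common-f at J3 fixed by 2)

1  (C1 all integral)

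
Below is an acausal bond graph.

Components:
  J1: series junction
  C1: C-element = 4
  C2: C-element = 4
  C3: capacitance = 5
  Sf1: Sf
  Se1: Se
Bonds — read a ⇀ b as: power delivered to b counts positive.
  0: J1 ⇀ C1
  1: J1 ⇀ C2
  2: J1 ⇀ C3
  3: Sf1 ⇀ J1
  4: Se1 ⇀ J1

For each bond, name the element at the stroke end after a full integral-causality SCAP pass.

β3 |Sf1  (Sf1 fixes flow; stroke at Sf1)
β4 |J1  (source Se1 imposes e)
β0 |J1  (J1: bond 3 brought flow, rest push out)
β1 |J1  (1-jn J1 has f-setter on 3)
β2 |J1  (common-f at J1 fixed by 3)

b0 →J1
b1 →J1
b2 →J1
b3 →Sf1
b4 →J1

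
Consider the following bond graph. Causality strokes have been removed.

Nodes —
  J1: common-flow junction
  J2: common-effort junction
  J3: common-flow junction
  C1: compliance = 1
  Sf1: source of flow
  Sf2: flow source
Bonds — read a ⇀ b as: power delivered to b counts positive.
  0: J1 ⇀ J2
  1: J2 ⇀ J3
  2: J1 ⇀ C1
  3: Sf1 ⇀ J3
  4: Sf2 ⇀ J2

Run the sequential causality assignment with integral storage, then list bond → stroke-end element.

#3 stroke at Sf1  (source Sf1 imposes f)
#4 stroke at Sf2  (Sf2 (Sf) sets flow on bond)
#1 stroke at J3  (common-f at J3 fixed by 3)
#0 stroke at J2  (only one effort-in slot at J2)
#2 stroke at J1  (J1: bond 0 brought flow, rest push out)

b0 |J2
b1 |J3
b2 |J1
b3 |Sf1
b4 |Sf2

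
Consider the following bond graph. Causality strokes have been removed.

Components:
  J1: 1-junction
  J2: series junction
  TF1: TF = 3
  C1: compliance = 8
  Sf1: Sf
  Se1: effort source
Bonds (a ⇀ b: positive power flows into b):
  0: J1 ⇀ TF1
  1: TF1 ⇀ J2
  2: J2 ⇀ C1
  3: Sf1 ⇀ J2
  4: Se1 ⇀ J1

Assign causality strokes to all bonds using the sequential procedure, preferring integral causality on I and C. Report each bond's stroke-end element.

#3 |Sf1  (Sf1 (Sf) sets flow on bond)
#4 |J1  (Se1 (Se) sets effort on bond)
#0 |TF1  (J1 needs exactly one f-in)
#1 |J2  (J2: bond 3 brought flow, rest push out)
#2 |J2  (J2 flow already set via bond 3)

#0 stroke→TF1
#1 stroke→J2
#2 stroke→J2
#3 stroke→Sf1
#4 stroke→J1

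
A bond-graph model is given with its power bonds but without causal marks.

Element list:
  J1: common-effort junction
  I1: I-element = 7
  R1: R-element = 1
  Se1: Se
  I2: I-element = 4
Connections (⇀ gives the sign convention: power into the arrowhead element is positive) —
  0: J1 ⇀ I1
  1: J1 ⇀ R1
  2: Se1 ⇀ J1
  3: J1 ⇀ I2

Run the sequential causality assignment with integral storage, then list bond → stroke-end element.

bond 0 stroke→I1
bond 1 stroke→R1
bond 2 stroke→J1
bond 3 stroke→I2

β2 stroke→J1  (Se1: effort source, stroke at far end)
β0 stroke→I1  (common-e at J1 fixed by 2)
β1 stroke→R1  (0-jn J1 has e-setter on 2)
β3 stroke→I2  (0-jn J1 has e-setter on 2)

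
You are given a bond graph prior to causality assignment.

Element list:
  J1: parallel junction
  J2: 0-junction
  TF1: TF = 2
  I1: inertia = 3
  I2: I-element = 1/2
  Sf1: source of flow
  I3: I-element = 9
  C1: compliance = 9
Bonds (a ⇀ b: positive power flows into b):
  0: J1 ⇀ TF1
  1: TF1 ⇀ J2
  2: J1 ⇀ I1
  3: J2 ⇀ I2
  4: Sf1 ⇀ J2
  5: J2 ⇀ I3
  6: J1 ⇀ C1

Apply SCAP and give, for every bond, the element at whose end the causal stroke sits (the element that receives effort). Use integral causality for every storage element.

β4 stroke→Sf1  (Sf1 (Sf) sets flow on bond)
β2 stroke→I1  (I1: I, integral causality)
β3 stroke→I2  (I2 outputs flow p/I2)
β5 stroke→I3  (I3 outputs flow p/I3)
β1 stroke→J2  (closing 0-jn rule on J2)
β0 stroke→TF1  (through TF1, causality passes straight; one stroke at TF1)
β6 stroke→J1  (only one effort-in slot at J1)

bond 0 stroke→TF1
bond 1 stroke→J2
bond 2 stroke→I1
bond 3 stroke→I2
bond 4 stroke→Sf1
bond 5 stroke→I3
bond 6 stroke→J1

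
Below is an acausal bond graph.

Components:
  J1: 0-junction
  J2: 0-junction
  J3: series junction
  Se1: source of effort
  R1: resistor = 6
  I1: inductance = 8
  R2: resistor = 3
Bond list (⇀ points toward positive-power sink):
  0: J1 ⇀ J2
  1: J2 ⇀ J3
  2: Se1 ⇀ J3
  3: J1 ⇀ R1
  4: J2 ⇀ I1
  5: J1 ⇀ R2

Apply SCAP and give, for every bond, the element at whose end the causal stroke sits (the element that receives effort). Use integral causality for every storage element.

b0 stroke→J1
b1 stroke→J2
b2 stroke→J3
b3 stroke→R1
b4 stroke→I1
b5 stroke→R2

bond 2 →J3  (Se1: effort source, stroke at far end)
bond 1 →J2  (closing 1-jn rule on J3)
bond 0 →J1  (common-e at J2 fixed by 1)
bond 4 →I1  (0-jn J2 has e-setter on 1)
bond 3 →R1  (J1: bond 0 brought effort, rest push out)
bond 5 →R2  (J1: bond 0 brought effort, rest push out)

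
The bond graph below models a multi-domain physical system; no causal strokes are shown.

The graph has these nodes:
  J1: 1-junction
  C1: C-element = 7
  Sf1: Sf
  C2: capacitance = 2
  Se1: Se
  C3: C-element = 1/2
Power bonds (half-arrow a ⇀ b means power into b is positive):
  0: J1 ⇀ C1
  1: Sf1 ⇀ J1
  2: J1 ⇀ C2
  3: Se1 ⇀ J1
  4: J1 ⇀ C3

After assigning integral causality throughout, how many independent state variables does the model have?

3  (C1, C2, C3 all integral)

β1 stroke→Sf1  (Sf1 fixes flow; stroke at Sf1)
β3 stroke→J1  (Se1 (Se) sets effort on bond)
β0 stroke→J1  (J1 flow already set via bond 1)
β2 stroke→J1  (J1: bond 1 brought flow, rest push out)
β4 stroke→J1  (J1: bond 1 brought flow, rest push out)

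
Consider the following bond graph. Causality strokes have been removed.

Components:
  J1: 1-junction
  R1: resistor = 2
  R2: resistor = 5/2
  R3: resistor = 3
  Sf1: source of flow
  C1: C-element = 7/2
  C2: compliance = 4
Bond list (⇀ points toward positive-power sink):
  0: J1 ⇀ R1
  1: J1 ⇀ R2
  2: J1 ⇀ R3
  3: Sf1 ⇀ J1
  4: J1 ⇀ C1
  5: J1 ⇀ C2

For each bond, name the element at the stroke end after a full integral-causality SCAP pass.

#3 →Sf1  (Sf1 (Sf) sets flow on bond)
#0 →J1  (1-jn J1 has f-setter on 3)
#1 →J1  (common-f at J1 fixed by 3)
#2 →J1  (common-f at J1 fixed by 3)
#4 →J1  (J1 flow already set via bond 3)
#5 →J1  (J1 flow already set via bond 3)

#0 stroke at J1
#1 stroke at J1
#2 stroke at J1
#3 stroke at Sf1
#4 stroke at J1
#5 stroke at J1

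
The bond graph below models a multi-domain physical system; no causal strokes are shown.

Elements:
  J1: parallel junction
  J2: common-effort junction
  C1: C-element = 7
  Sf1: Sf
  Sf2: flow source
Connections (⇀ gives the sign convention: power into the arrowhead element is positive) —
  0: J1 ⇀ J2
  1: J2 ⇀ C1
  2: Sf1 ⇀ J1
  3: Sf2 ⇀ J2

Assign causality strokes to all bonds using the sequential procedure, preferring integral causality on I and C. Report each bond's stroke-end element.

b2 stroke at Sf1  (Sf1 fixes flow; stroke at Sf1)
b3 stroke at Sf2  (Sf2: flow source, stroke at near end)
b0 stroke at J1  (only one effort-in slot at J1)
b1 stroke at J2  (only one effort-in slot at J2)

#0 |J1
#1 |J2
#2 |Sf1
#3 |Sf2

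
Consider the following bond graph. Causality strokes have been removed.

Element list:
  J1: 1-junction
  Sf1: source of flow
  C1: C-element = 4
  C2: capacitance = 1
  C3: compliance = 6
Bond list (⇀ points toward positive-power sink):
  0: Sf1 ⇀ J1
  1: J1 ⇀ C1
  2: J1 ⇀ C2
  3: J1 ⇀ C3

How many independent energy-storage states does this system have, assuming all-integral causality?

3  (C1, C2, C3 all integral)

b0 stroke→Sf1  (source Sf1 imposes f)
b1 stroke→J1  (J1 flow already set via bond 0)
b2 stroke→J1  (J1: bond 0 brought flow, rest push out)
b3 stroke→J1  (J1: bond 0 brought flow, rest push out)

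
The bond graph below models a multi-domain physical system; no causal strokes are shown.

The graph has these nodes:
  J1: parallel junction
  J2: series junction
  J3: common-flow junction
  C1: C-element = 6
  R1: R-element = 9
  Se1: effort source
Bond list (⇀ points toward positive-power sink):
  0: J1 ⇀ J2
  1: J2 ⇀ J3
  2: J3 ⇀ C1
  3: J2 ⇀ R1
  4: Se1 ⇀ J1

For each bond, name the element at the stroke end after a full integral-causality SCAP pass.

β0 |J2
β1 |J2
β2 |J3
β3 |R1
β4 |J1

β4 |J1  (Se1 (Se) sets effort on bond)
β0 |J2  (J1: bond 4 brought effort, rest push out)
β2 |J3  (prefer integral on C1)
β1 |J2  (J3: last free bond brings flow in)
β3 |R1  (only one flow-in slot at J2)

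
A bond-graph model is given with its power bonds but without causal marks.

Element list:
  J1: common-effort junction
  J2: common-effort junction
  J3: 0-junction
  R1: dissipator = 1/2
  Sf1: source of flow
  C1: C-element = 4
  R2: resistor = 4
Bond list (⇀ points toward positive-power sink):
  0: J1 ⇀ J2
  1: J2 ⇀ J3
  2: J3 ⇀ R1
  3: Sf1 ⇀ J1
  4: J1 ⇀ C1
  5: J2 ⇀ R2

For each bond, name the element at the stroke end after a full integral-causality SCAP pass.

β0 stroke→J2
β1 stroke→J3
β2 stroke→R1
β3 stroke→Sf1
β4 stroke→J1
β5 stroke→R2

#3 stroke at Sf1  (source Sf1 imposes f)
#4 stroke at J1  (prefer integral on C1)
#0 stroke at J2  (J1: bond 4 brought effort, rest push out)
#1 stroke at J3  (0-jn J2 has e-setter on 0)
#5 stroke at R2  (J2 effort already set via bond 0)
#2 stroke at R1  (0-jn J3 has e-setter on 1)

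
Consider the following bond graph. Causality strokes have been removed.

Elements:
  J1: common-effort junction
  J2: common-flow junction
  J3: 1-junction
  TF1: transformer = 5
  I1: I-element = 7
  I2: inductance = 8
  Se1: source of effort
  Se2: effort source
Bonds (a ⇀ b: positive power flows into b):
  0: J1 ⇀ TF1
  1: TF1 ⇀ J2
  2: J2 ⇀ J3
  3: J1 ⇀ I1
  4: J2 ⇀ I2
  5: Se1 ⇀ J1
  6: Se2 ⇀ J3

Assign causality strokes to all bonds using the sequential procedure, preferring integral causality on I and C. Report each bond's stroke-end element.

#0 stroke at TF1
#1 stroke at J2
#2 stroke at J2
#3 stroke at I1
#4 stroke at I2
#5 stroke at J1
#6 stroke at J3

b5 →J1  (Se1 fixes effort; stroke away)
b6 →J3  (Se2: effort source, stroke at far end)
b0 →TF1  (0-jn J1 has e-setter on 5)
b3 →I1  (0-jn J1 has e-setter on 5)
b2 →J2  (J3 needs exactly one f-in)
b1 →J2  (TF TF1: opposite of bond 0)
b4 →I2  (J2: last free bond brings flow in)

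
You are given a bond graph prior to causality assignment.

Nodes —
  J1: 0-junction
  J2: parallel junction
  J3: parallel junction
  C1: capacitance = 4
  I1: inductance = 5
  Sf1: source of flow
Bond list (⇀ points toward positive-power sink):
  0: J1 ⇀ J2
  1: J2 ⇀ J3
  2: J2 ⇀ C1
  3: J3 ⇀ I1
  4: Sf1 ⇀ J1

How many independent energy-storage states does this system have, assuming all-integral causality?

2  (C1, I1 all integral)

bond 4 |Sf1  (Sf1 (Sf) sets flow on bond)
bond 0 |J1  (J1: last free bond brings effort in)
bond 2 |J2  (C1: C, integral causality)
bond 1 |J3  (0-jn J2 has e-setter on 2)
bond 3 |I1  (J3: bond 1 brought effort, rest push out)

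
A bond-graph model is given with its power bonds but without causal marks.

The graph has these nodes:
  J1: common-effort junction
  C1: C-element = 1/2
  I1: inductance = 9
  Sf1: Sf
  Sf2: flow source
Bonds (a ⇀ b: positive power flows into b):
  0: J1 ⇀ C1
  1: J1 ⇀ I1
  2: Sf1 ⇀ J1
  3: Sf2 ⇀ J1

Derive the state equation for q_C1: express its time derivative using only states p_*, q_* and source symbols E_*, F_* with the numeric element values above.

dq_C1/dt = F_Sf1 + F_Sf2 - p_I1/9

#2 stroke→Sf1  (Sf1 fixes flow; stroke at Sf1)
#3 stroke→Sf2  (Sf2 fixes flow; stroke at Sf2)
#0 stroke→J1  (C1: C, integral causality)
#1 stroke→I1  (0-jn J1 has e-setter on 0)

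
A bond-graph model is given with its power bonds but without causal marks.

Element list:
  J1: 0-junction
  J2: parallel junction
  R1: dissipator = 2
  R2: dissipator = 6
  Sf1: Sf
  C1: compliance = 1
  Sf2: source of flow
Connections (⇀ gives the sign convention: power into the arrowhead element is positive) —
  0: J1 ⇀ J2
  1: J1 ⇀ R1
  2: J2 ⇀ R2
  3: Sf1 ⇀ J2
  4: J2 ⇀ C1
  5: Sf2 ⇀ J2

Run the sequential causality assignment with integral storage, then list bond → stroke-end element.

b0 stroke→J1
b1 stroke→R1
b2 stroke→R2
b3 stroke→Sf1
b4 stroke→J2
b5 stroke→Sf2

bond 3 →Sf1  (Sf1: flow source, stroke at near end)
bond 5 →Sf2  (Sf2 fixes flow; stroke at Sf2)
bond 4 →J2  (prefer integral on C1)
bond 0 →J1  (J2: bond 4 brought effort, rest push out)
bond 2 →R2  (J2: bond 4 brought effort, rest push out)
bond 1 →R1  (J1: bond 0 brought effort, rest push out)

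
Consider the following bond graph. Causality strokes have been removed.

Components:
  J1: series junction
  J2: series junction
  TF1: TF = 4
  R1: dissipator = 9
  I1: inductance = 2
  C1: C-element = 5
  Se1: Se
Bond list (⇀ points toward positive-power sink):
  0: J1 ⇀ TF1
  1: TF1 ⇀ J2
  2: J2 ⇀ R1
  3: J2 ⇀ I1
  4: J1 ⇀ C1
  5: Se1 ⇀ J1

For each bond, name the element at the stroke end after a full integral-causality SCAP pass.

#5 stroke at J1  (source Se1 imposes e)
#3 stroke at I1  (prefer integral on I1)
#1 stroke at J2  (1-jn J2 has f-setter on 3)
#2 stroke at J2  (J2 flow already set via bond 3)
#0 stroke at TF1  (TF TF1: opposite of bond 1)
#4 stroke at J1  (1-jn J1 has f-setter on 0)

β0 stroke→TF1
β1 stroke→J2
β2 stroke→J2
β3 stroke→I1
β4 stroke→J1
β5 stroke→J1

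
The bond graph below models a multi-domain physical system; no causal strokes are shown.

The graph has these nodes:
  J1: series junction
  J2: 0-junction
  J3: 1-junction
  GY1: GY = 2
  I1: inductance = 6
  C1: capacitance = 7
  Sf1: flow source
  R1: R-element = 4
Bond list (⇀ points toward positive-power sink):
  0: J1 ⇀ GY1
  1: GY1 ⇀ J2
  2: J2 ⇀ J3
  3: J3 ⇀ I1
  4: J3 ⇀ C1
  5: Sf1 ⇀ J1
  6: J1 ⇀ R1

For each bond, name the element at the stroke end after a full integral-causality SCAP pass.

#5 stroke→Sf1  (source Sf1 imposes f)
#0 stroke→J1  (J1: bond 5 brought flow, rest push out)
#6 stroke→J1  (1-jn J1 has f-setter on 5)
#1 stroke→J2  (GY1: gyrator matches bond 0)
#2 stroke→J3  (common-e at J2 fixed by 1)
#3 stroke→I1  (I1: I, integral causality)
#4 stroke→J3  (J3 flow already set via bond 3)

bond 0 stroke at J1
bond 1 stroke at J2
bond 2 stroke at J3
bond 3 stroke at I1
bond 4 stroke at J3
bond 5 stroke at Sf1
bond 6 stroke at J1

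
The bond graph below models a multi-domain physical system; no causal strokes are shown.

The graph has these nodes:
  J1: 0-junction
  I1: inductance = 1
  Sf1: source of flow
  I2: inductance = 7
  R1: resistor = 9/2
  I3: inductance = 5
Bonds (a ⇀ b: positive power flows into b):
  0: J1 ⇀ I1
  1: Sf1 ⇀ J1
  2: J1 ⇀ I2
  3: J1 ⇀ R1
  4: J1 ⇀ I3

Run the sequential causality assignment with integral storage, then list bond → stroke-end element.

bond 0 |I1
bond 1 |Sf1
bond 2 |I2
bond 3 |J1
bond 4 |I3

bond 1 |Sf1  (Sf1: flow source, stroke at near end)
bond 0 |I1  (I1: I, integral causality)
bond 2 |I2  (I2: I, integral causality)
bond 4 |I3  (I3 integral (f out))
bond 3 |J1  (closing 0-jn rule on J1)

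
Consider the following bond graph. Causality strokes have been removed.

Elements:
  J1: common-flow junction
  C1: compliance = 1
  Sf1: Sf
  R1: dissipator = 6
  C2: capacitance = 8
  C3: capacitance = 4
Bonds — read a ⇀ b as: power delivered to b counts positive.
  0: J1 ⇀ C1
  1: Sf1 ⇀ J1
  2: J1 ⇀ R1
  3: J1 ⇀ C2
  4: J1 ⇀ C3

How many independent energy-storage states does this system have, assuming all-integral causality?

b1 stroke→Sf1  (Sf1 fixes flow; stroke at Sf1)
b0 stroke→J1  (J1: bond 1 brought flow, rest push out)
b2 stroke→J1  (1-jn J1 has f-setter on 1)
b3 stroke→J1  (1-jn J1 has f-setter on 1)
b4 stroke→J1  (J1: bond 1 brought flow, rest push out)

3  (C1, C2, C3 all integral)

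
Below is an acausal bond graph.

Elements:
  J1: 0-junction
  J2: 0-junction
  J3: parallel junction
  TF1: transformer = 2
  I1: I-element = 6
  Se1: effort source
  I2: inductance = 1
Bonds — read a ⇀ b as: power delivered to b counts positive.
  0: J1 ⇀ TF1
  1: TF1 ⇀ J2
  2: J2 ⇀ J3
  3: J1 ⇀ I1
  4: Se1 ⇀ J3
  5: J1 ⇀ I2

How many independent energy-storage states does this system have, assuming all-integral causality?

β4 →J3  (source Se1 imposes e)
β2 →J2  (J3: bond 4 brought effort, rest push out)
β1 →TF1  (J2 effort already set via bond 2)
β0 →J1  (TF1: transformer flips bond 1)
β3 →I1  (common-e at J1 fixed by 0)
β5 →I2  (common-e at J1 fixed by 0)

2  (I1, I2 all integral)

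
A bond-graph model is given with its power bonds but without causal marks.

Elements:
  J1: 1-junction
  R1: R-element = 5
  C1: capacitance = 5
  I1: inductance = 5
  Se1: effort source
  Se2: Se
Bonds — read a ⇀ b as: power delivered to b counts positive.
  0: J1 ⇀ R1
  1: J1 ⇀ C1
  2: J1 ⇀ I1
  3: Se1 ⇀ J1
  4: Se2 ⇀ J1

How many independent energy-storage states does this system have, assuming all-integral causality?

b3 →J1  (Se1 (Se) sets effort on bond)
b4 →J1  (source Se2 imposes e)
b1 →J1  (C1 integral (e out))
b2 →I1  (I1 integral (f out))
b0 →J1  (1-jn J1 has f-setter on 2)

2  (C1, I1 all integral)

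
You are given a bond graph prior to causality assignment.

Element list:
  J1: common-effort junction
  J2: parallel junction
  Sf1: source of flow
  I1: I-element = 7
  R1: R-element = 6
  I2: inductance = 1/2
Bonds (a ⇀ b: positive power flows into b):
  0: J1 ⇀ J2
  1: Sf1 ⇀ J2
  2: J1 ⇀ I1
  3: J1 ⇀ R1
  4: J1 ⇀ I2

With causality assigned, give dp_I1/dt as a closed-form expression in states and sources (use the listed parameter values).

bond 1 stroke→Sf1  (Sf1: flow source, stroke at near end)
bond 0 stroke→J2  (closing 0-jn rule on J2)
bond 2 stroke→I1  (I1: I, integral causality)
bond 4 stroke→I2  (I2 outputs flow p/I2)
bond 3 stroke→J1  (J1 needs exactly one e-in)

dp_I1/dt = 6*F_Sf1 - 6*p_I1/7 - 12*p_I2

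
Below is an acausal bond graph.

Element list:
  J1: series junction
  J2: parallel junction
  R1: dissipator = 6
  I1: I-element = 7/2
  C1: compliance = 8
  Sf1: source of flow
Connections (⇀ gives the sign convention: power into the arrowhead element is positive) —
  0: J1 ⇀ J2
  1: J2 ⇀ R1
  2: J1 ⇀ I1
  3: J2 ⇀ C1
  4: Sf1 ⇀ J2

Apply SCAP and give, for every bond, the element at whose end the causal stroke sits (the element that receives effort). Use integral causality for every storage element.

#4 stroke at Sf1  (Sf1: flow source, stroke at near end)
#2 stroke at I1  (I1 integral (f out))
#0 stroke at J1  (J1 flow already set via bond 2)
#3 stroke at J2  (C1 outputs effort q/C1)
#1 stroke at R1  (0-jn J2 has e-setter on 3)

#0 stroke→J1
#1 stroke→R1
#2 stroke→I1
#3 stroke→J2
#4 stroke→Sf1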